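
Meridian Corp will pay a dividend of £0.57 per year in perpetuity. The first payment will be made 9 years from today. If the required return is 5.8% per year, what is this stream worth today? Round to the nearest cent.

Value at end of year 8: C / r = £0.57 / 0.058 = £9.8276
Discount to today: PV = £9.8276 / (1 + 0.058)^8 = £9.8276 / 1.569948 = £6.26

£6.26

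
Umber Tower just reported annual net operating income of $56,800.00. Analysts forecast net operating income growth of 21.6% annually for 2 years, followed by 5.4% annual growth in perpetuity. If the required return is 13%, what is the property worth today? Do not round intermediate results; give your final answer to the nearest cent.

D_1 = 69068.80000
D_2 = 83987.66080
Terminal value at year 2: TV = D_2×(1+g_2)/(r−g_2) = 88522.99448/0.076 = 1164776.24320
P_0 = D_1/(1+r)^1 + D_2/(1+r)^2 + TV/(1+r)^2
    = 61122.83186 + 65774.65800 + 912190.65173 = 1039088.14159

$1039088.14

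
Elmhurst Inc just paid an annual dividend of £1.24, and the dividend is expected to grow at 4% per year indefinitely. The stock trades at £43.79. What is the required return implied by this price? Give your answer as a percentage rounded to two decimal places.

6.94%

D₁ = £1.24 × 1.04 = £1.2896
P = D₁/(r − g) ⇒ r = D₁/P + g = £1.2896/£43.79 + 0.04 = 0.029450 + 0.04 = 0.069450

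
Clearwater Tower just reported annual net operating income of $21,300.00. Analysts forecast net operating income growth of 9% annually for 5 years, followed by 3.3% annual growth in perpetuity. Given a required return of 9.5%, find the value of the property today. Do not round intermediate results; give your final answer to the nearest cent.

D_1 = 23217.00000
D_2 = 25306.53000
D_3 = 27584.11770
D_4 = 30066.68829
D_5 = 32772.69024
Terminal value at year 5: TV = D_5×(1+g_2)/(r−g_2) = 33854.18902/0.062 = 546035.30673
P_0 = D_1/(1+r)^1 + D_2/(1+r)^2 + D_3/(1+r)^3 + D_4/(1+r)^4 + D_5/(1+r)^5 + TV/(1+r)^5
    = 21202.73973 + 21105.92356 + 21009.54948 + 20913.61547 + 20818.11951 + 346856.73306 = 451906.68080

$451906.68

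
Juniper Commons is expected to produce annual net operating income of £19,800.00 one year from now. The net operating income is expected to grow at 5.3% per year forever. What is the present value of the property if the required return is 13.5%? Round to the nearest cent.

£241463.41

Growing perpetuity: P = D₁ / (r − g) = £19,800.0000 / (0.135 − 0.053) = £241,463.41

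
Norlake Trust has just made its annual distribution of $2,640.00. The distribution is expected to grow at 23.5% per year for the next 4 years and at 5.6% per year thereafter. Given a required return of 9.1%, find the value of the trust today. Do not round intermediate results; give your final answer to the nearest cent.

$145323.80

D_1 = 3260.40000
D_2 = 4026.59400
D_3 = 4972.84359
D_4 = 6141.46183
Terminal value at year 4: TV = D_4×(1+g_2)/(r−g_2) = 6485.38370/0.035 = 185296.67704
P_0 = D_1/(1+r)^1 + D_2/(1+r)^2 + D_3/(1+r)^3 + D_4/(1+r)^4 + TV/(1+r)^4
    = 2988.45096 + 3382.89362 + 3829.39837 + 4334.83683 + 130788.21988 = 145323.79966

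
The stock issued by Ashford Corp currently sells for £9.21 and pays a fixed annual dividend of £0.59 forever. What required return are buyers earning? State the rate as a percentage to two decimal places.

6.41%

P = C/r ⇒ r = C/P = £0.59/£9.21 = 0.064061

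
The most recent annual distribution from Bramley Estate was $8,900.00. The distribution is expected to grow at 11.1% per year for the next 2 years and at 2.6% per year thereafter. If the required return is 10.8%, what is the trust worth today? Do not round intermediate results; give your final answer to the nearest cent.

D_1 = 9887.90000
D_2 = 10985.45690
Terminal value at year 2: TV = D_2×(1+g_2)/(r−g_2) = 11271.07878/0.082 = 137452.18024
P_0 = D_1/(1+r)^1 + D_2/(1+r)^2 + TV/(1+r)^2
    = 8924.09747 + 8948.26019 + 111962.37752 = 129834.73519

$129834.74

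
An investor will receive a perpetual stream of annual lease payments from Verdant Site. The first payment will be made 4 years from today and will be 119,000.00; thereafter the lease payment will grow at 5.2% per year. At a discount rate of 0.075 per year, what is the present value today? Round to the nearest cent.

Value at end of year 3: C₁ / (r − g) = 119,000.00 / (0.075 − 0.052) = 5,173,913.0435
Discount to today: PV = 5,173,913.0435 / (1 + 0.075)^3 = 5,173,913.0435 / 1.242297 = 4,164,795.99

4164795.99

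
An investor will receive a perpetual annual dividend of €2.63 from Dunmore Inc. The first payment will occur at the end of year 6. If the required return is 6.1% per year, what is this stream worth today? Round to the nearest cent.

€32.07

Value at end of year 5: C / r = €2.63 / 0.061 = €43.1148
Discount to today: PV = €43.1148 / (1 + 0.061)^5 = €43.1148 / 1.344550 = €32.07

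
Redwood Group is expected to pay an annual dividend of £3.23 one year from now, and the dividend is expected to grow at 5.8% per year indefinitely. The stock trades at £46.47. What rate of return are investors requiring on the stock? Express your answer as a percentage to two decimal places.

P = D₁/(r − g) ⇒ r = D₁/P + g = £3.2300/£46.47 + 0.058 = 0.069507 + 0.058 = 0.127507

12.75%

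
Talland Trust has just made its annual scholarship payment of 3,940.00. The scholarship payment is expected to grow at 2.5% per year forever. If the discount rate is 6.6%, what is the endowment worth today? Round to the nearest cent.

98500.00

D₁ = D₀ × (1 + g) = 3,940.00 × 1.025 = 4,038.5000
Growing perpetuity: P = D₁ / (r − g) = 4,038.5000 / (0.066 − 0.025) = 98,500.00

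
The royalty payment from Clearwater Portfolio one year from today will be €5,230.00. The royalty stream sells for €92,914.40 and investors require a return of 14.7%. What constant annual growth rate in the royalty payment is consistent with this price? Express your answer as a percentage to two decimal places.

P = D₁/(r−g) ⇒ g = r − D₁/P = 0.147 − €5,230.00/€92,914.40 = 0.090712

9.07%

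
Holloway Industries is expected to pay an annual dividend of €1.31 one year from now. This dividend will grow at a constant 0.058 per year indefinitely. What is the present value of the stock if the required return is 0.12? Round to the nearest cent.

€21.13

Growing perpetuity: P = D₁ / (r − g) = €1.3100 / (0.12 − 0.058) = €21.13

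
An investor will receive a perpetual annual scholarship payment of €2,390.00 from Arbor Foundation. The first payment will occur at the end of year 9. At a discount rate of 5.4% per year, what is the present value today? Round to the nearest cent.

€29058.91

Value at end of year 8: C / r = €2,390.00 / 0.054 = €44,259.2593
Discount to today: PV = €44,259.2593 / (1 + 0.054)^8 = €44,259.2593 / 1.523088 = €29,058.91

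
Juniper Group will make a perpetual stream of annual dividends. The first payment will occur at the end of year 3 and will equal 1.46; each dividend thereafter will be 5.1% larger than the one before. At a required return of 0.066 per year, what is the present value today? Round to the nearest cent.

Value at end of year 2: C₁ / (r − g) = 1.46 / (0.066 − 0.051) = 97.3333
Discount to today: PV = 97.3333 / (1 + 0.066)^2 = 97.3333 / 1.136356 = 85.65

85.65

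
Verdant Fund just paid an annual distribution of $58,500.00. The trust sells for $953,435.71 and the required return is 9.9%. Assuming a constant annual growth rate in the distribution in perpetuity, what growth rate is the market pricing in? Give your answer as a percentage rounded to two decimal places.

3.55%

P = D₀(1+g)/(r−g) ⇒ P(r−g) = D₀(1+g) ⇒ g(P+D₀) = P·r − D₀
g = (P·r − D₀)/(P + D₀) = ($953,435.71×0.099 − $58,500.00) / ($953,435.71 + $58,500.00) = 0.035467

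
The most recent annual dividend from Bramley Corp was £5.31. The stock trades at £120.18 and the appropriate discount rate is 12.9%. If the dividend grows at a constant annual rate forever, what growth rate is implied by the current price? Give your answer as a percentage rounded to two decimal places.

8.12%

P = D₀(1+g)/(r−g) ⇒ P(r−g) = D₀(1+g) ⇒ g(P+D₀) = P·r − D₀
g = (P·r − D₀)/(P + D₀) = (£120.18×0.129 − £5.31) / (£120.18 + £5.31) = 0.081227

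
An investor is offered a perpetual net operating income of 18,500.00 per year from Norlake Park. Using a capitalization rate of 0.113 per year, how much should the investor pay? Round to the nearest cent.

163716.81

Level perpetuity: PV = C / r = 18,500.00 / 0.113 = 163,716.81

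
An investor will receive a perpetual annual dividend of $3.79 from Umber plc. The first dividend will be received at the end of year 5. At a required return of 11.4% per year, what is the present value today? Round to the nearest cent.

$21.59

Value at end of year 4: C / r = $3.79 / 0.114 = $33.2456
Discount to today: PV = $33.2456 / (1 + 0.114)^4 = $33.2456 / 1.540071 = $21.59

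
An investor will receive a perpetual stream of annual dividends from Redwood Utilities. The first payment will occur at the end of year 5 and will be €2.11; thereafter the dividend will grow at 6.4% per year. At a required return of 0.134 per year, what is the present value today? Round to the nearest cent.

Value at end of year 4: C₁ / (r − g) = €2.11 / (0.134 − 0.064) = €30.1429
Discount to today: PV = €30.1429 / (1 + 0.134)^4 = €30.1429 / 1.653683 = €18.23

€18.23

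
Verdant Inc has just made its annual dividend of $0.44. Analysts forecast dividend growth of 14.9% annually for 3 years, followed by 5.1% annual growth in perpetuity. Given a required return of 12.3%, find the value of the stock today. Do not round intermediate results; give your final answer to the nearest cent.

$8.26

D_1 = 0.50556
D_2 = 0.58089
D_3 = 0.66744
Terminal value at year 3: TV = D_3×(1+g_2)/(r−g_2) = 0.70148/0.072 = 9.74278
P_0 = D_1/(1+r)^1 + D_2/(1+r)^2 + D_3/(1+r)^3 + TV/(1+r)^3
    = 0.45019 + 0.46061 + 0.47127 + 6.87929 = 8.26136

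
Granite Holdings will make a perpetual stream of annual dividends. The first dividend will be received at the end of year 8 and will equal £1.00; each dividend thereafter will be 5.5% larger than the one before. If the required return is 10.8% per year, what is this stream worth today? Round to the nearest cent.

Value at end of year 7: C₁ / (r − g) = £1.00 / (0.108 − 0.055) = £18.8679
Discount to today: PV = £18.8679 / (1 + 0.108)^7 = £18.8679 / 2.050115 = £9.20

£9.20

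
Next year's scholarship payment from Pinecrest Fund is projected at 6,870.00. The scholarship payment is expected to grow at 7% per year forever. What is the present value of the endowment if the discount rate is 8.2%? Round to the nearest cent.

Growing perpetuity: P = D₁ / (r − g) = 6,870.0000 / (0.082 − 0.07) = 572,500.00

572500.00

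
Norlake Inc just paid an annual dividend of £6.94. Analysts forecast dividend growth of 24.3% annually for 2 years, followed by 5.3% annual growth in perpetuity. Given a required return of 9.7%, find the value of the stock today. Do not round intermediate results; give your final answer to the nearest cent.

D_1 = 8.62642
D_2 = 10.72264
Terminal value at year 2: TV = D_2×(1+g_2)/(r−g_2) = 11.29094/0.044 = 256.61227
P_0 = D_1/(1+r)^1 + D_2/(1+r)^2 + TV/(1+r)^2
    = 7.86365 + 8.91022 + 213.23779 = 230.01165

£230.01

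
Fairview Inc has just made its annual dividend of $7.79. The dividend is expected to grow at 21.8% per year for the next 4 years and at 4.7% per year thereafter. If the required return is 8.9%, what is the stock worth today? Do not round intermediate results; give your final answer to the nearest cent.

D_1 = 9.48822
D_2 = 11.55665
D_3 = 14.07600
D_4 = 17.14457
Terminal value at year 4: TV = D_4×(1+g_2)/(r−g_2) = 17.95037/0.042 = 427.38965
P_0 = D_1/(1+r)^1 + D_2/(1+r)^2 + D_3/(1+r)^3 + D_4/(1+r)^4 + TV/(1+r)^4
    = 8.71278 + 9.74488 + 10.89923 + 12.19032 + 303.88725 = 345.43446

$345.43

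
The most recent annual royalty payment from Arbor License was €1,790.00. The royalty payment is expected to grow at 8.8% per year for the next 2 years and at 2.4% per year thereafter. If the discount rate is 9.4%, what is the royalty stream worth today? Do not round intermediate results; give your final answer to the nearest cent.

€29449.31

D_1 = 1947.52000
D_2 = 2118.90176
Terminal value at year 2: TV = D_2×(1+g_2)/(r−g_2) = 2169.75540/0.07 = 30996.50575
P_0 = D_1/(1+r)^1 + D_2/(1+r)^2 + TV/(1+r)^2
    = 1780.18282 + 1770.41947 + 25898.70771 = 29449.31000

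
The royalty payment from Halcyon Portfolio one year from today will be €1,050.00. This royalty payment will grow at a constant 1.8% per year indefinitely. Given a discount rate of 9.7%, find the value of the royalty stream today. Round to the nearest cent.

Growing perpetuity: P = D₁ / (r − g) = €1,050.0000 / (0.097 − 0.018) = €13,291.14

€13291.14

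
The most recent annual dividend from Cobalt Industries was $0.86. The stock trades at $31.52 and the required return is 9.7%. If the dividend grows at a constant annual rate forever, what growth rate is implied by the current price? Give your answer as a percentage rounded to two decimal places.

6.79%

P = D₀(1+g)/(r−g) ⇒ P(r−g) = D₀(1+g) ⇒ g(P+D₀) = P·r − D₀
g = (P·r − D₀)/(P + D₀) = ($31.52×0.097 − $0.86) / ($31.52 + $0.86) = 0.067864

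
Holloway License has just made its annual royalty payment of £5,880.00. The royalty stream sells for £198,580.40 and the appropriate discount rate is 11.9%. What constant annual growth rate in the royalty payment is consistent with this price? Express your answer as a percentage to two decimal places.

P = D₀(1+g)/(r−g) ⇒ P(r−g) = D₀(1+g) ⇒ g(P+D₀) = P·r − D₀
g = (P·r − D₀)/(P + D₀) = (£198,580.40×0.119 − £5,880.00) / (£198,580.40 + £5,880.00) = 0.086819

8.68%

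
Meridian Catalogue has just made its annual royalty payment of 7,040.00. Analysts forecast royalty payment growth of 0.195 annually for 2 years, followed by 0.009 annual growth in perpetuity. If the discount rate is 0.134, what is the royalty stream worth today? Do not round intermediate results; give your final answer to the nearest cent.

78341.42

D_1 = 8412.80000
D_2 = 10053.29600
Terminal value at year 2: TV = D_2×(1+g_2)/(r−g_2) = 10143.77566/0.125 = 81150.20531
P_0 = D_1/(1+r)^1 + D_2/(1+r)^2 + TV/(1+r)^2
    = 7418.69489 + 7817.76048 + 63104.96262 = 78341.41799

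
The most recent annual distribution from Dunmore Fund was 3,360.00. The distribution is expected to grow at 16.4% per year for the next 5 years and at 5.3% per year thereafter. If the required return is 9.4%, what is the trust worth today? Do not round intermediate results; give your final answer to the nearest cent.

137982.54

D_1 = 3911.04000
D_2 = 4552.45056
D_3 = 5299.05245
D_4 = 6168.09705
D_5 = 7179.66497
Terminal value at year 5: TV = D_5×(1+g_2)/(r−g_2) = 7560.18721/0.041 = 184394.81010
P_0 = D_1/(1+r)^1 + D_2/(1+r)^2 + D_3/(1+r)^3 + D_4/(1+r)^4 + D_5/(1+r)^5 + TV/(1+r)^5
    = 3574.99086 + 3803.73799 + 4047.12159 + 4306.07818 + 4581.60421 + 117669.00563 = 137982.53846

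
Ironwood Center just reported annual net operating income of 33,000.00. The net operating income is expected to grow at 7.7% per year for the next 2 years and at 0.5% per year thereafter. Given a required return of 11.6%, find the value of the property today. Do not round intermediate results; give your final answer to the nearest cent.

D_1 = 35541.00000
D_2 = 38277.65700
Terminal value at year 2: TV = D_2×(1+g_2)/(r−g_2) = 38469.04529/0.111 = 346567.97554
P_0 = D_1/(1+r)^1 + D_2/(1+r)^2 + TV/(1+r)^2
    = 31846.77419 + 30733.84929 + 278265.93275 = 340846.55623

340846.56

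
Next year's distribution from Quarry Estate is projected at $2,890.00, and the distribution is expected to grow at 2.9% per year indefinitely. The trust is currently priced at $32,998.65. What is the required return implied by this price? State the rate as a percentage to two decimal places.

11.66%

P = D₁/(r − g) ⇒ r = D₁/P + g = $2,890.0000/$32,998.65 + 0.029 = 0.087579 + 0.029 = 0.116579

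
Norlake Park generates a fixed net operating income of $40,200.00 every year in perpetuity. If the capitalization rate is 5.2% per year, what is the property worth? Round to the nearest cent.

Level perpetuity: PV = C / r = $40,200.00 / 0.052 = $773,076.92

$773076.92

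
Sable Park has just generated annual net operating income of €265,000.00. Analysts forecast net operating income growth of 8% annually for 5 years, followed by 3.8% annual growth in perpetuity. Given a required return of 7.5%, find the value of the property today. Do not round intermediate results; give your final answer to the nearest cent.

D_1 = 286200.00000
D_2 = 309096.00000
D_3 = 333823.68000
D_4 = 360529.57440
D_5 = 389371.94035
Terminal value at year 5: TV = D_5×(1+g_2)/(r−g_2) = 404168.07409/0.037 = 10923461.46177
P_0 = D_1/(1+r)^1 + D_2/(1+r)^2 + D_3/(1+r)^3 + D_4/(1+r)^4 + D_5/(1+r)^5 + TV/(1+r)^5
    = 266232.55814 + 267470.84911 + 268714.89957 + 269964.73631 + 271220.38625 + 7608831.37634 = 8952434.80571

€8952434.81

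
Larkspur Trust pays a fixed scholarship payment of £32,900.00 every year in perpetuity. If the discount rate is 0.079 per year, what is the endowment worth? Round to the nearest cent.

£416455.70

Level perpetuity: PV = C / r = £32,900.00 / 0.079 = £416,455.70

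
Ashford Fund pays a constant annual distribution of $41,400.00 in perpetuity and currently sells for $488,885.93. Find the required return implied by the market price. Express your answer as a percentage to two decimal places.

8.47%

P = C/r ⇒ r = C/P = $41,400.00/$488,885.93 = 0.084682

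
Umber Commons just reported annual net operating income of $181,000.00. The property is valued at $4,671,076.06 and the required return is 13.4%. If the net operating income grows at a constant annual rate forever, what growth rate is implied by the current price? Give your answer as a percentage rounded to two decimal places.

9.17%

P = D₀(1+g)/(r−g) ⇒ P(r−g) = D₀(1+g) ⇒ g(P+D₀) = P·r − D₀
g = (P·r − D₀)/(P + D₀) = ($4,671,076.06×0.134 − $181,000.00) / ($4,671,076.06 + $181,000.00) = 0.091698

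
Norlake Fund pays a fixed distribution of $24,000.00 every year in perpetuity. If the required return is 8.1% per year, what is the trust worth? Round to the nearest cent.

Level perpetuity: PV = C / r = $24,000.00 / 0.081 = $296,296.30

$296296.30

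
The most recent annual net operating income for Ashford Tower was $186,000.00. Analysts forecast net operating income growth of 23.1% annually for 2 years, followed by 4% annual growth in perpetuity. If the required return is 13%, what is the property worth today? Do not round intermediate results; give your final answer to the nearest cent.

D_1 = 228966.00000
D_2 = 281857.14600
Terminal value at year 2: TV = D_2×(1+g_2)/(r−g_2) = 293131.43184/0.09 = 3257015.90933
P_0 = D_1/(1+r)^1 + D_2/(1+r)^2 + TV/(1+r)^2
    = 202624.77876 + 220735.48908 + 2550721.20709 = 2974081.47493

$2974081.47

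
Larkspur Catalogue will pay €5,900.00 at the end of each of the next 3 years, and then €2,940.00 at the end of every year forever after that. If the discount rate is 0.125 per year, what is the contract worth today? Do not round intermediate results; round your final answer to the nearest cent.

PV of 3-year annuity: €5,900.00 × [1 − (1+0.125)^−3] / 0.125 = 14049.93141
Perpetuity value at year 3: €2,940.00 / 0.125 = 23520.00000
PV of perpetuity: 23520.00000 / (1+0.125)^3 = 16518.84774
Total PV = 14049.93141 + 16518.84774 = 30568.77915

€30568.78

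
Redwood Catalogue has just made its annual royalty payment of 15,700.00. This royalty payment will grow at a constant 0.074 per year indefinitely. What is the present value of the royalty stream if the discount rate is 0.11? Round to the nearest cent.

468383.33

D₁ = D₀ × (1 + g) = 15,700.00 × 1.074 = 16,861.8000
Growing perpetuity: P = D₁ / (r − g) = 16,861.8000 / (0.11 − 0.074) = 468,383.33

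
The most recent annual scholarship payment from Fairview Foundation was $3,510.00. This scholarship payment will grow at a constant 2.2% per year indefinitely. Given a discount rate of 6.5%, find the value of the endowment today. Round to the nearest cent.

$83423.72

D₁ = D₀ × (1 + g) = $3,510.00 × 1.022 = $3,587.2200
Growing perpetuity: P = D₁ / (r − g) = $3,587.2200 / (0.065 − 0.022) = $83,423.72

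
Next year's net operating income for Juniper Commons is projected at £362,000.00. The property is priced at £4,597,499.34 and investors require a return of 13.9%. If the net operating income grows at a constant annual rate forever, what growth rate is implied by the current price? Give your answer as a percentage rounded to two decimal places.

6.03%

P = D₁/(r−g) ⇒ g = r − D₁/P = 0.139 − £362,000.00/£4,597,499.34 = 0.060262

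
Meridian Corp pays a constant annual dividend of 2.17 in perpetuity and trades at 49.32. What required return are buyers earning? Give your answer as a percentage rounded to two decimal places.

P = C/r ⇒ r = C/P = 2.17/49.32 = 0.043998

4.40%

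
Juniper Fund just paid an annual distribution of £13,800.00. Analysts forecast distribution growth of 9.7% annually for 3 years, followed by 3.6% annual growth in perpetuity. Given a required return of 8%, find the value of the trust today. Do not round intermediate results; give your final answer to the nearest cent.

£383230.91

D_1 = 15138.60000
D_2 = 16607.04420
D_3 = 18217.92749
Terminal value at year 3: TV = D_3×(1+g_2)/(r−g_2) = 18873.77288/0.044 = 428949.38357
P_0 = D_1/(1+r)^1 + D_2/(1+r)^2 + D_3/(1+r)^3 + TV/(1+r)^3
    = 14017.22222 + 14237.86368 + 14461.97820 + 340513.85044 = 383230.91455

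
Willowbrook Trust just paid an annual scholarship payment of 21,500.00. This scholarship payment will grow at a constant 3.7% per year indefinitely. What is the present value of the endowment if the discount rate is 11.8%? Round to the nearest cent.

275253.09

D₁ = D₀ × (1 + g) = 21,500.00 × 1.037 = 22,295.5000
Growing perpetuity: P = D₁ / (r − g) = 22,295.5000 / (0.118 − 0.037) = 275,253.09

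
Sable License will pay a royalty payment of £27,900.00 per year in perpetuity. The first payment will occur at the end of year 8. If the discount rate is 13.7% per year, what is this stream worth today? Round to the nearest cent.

£82901.12

Value at end of year 7: C / r = £27,900.00 / 0.137 = £203,649.6350
Discount to today: PV = £203,649.6350 / (1 + 0.137)^7 = £203,649.6350 / 2.456537 = £82,901.12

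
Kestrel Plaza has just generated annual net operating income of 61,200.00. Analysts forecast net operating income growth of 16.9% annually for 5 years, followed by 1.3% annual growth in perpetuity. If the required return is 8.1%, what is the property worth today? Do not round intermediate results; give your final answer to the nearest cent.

1737683.29

D_1 = 71542.80000
D_2 = 83633.53320
D_3 = 97767.60031
D_4 = 114290.32476
D_5 = 133605.38965
Terminal value at year 5: TV = D_5×(1+g_2)/(r−g_2) = 135342.25971/0.068 = 1990327.34873
P_0 = D_1/(1+r)^1 + D_2/(1+r)^2 + D_3/(1+r)^3 + D_4/(1+r)^4 + D_5/(1+r)^5 + TV/(1+r)^5
    = 66182.05365 + 71569.67689 + 77395.88556 + 83696.38318 + 90509.77978 + 1348329.51342 = 1737683.29248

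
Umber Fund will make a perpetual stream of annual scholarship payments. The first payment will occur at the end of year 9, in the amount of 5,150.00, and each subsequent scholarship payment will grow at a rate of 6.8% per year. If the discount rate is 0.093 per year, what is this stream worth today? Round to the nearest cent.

101136.04

Value at end of year 8: C₁ / (r − g) = 5,150.00 / (0.093 − 0.068) = 206,000.0000
Discount to today: PV = 206,000.0000 / (1 + 0.093)^8 = 206,000.0000 / 2.036861 = 101,136.04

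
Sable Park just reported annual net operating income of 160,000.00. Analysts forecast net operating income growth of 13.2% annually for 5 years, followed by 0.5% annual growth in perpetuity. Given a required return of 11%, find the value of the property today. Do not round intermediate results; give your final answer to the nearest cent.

D_1 = 181120.00000
D_2 = 205027.84000
D_3 = 232091.51488
D_4 = 262727.59484
D_5 = 297407.63736
Terminal value at year 5: TV = D_5×(1+g_2)/(r−g_2) = 298894.67555/0.105 = 2846615.95762
P_0 = D_1/(1+r)^1 + D_2/(1+r)^2 + D_3/(1+r)^3 + D_4/(1+r)^4 + D_5/(1+r)^5 + TV/(1+r)^5
    = 163171.17117 + 166405.19438 + 169703.31535 + 173066.80449 + 176496.95737 + 1689328.02052 = 2538171.46329

2538171.46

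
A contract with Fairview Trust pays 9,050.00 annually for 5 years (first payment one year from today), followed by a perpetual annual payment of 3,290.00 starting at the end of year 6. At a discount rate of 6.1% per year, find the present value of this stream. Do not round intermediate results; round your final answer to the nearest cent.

PV of 5-year annuity: 9,050.00 × [1 − (1+0.061)^−5] / 0.061 = 38018.40847
Perpetuity value at year 5: 3,290.00 / 0.061 = 53934.42623
PV of perpetuity: 53934.42623 / (1+0.061)^5 = 40113.36945
Total PV = 38018.40847 + 40113.36945 = 78131.77792

78131.78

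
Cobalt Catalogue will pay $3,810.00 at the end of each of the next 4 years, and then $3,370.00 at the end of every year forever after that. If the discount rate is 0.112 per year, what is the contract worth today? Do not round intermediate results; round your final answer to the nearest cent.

$31448.55

PV of 4-year annuity: $3,810.00 × [1 − (1+0.112)^−4] / 0.112 = 11770.01963
Perpetuity value at year 4: $3,370.00 / 0.112 = 30089.28571
PV of perpetuity: 30089.28571 / (1+0.112)^4 = 19678.53344
Total PV = 11770.01963 + 19678.53344 = 31448.55307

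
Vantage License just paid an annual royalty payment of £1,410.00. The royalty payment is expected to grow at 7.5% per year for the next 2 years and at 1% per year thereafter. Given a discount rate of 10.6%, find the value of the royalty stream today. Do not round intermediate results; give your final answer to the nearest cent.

£16716.99

D_1 = 1515.75000
D_2 = 1629.43125
Terminal value at year 2: TV = D_2×(1+g_2)/(r−g_2) = 1645.72556/0.096 = 17142.97461
P_0 = D_1/(1+r)^1 + D_2/(1+r)^2 + TV/(1+r)^2
    = 1370.47920 + 1332.06613 + 14014.44579 = 16716.99113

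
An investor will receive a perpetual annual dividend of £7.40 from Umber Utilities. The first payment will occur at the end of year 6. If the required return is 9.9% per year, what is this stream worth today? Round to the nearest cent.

£46.62

Value at end of year 5: C / r = £7.40 / 0.099 = £74.7475
Discount to today: PV = £74.7475 / (1 + 0.099)^5 = £74.7475 / 1.603203 = £46.62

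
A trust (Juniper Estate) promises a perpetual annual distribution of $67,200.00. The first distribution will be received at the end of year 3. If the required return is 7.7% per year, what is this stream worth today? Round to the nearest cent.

$752397.15

Value at end of year 2: C / r = $67,200.00 / 0.077 = $872,727.2727
Discount to today: PV = $872,727.2727 / (1 + 0.077)^2 = $872,727.2727 / 1.159929 = $752,397.15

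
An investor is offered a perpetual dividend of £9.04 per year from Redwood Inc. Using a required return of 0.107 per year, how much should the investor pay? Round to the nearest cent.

£84.49

Level perpetuity: PV = C / r = £9.04 / 0.107 = £84.49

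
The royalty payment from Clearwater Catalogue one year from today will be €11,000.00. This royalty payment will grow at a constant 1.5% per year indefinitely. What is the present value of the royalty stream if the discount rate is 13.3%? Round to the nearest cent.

€93220.34

Growing perpetuity: P = D₁ / (r − g) = €11,000.0000 / (0.133 − 0.015) = €93,220.34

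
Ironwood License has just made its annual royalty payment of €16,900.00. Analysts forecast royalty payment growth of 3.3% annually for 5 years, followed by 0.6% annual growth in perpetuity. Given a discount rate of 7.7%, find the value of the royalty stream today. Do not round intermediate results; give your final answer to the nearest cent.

D_1 = 17457.70000
D_2 = 18033.80410
D_3 = 18628.91964
D_4 = 19243.67398
D_5 = 19878.71522
Terminal value at year 5: TV = D_5×(1+g_2)/(r−g_2) = 19997.98752/0.071 = 281661.79600
P_0 = D_1/(1+r)^1 + D_2/(1+r)^2 + D_3/(1+r)^3 + D_4/(1+r)^4 + D_5/(1+r)^5 + TV/(1+r)^5
    = 16209.56360 + 15547.33445 + 14912.16015 + 14302.93541 + 13718.60008 + 194379.03768 = 269069.63138

€269069.63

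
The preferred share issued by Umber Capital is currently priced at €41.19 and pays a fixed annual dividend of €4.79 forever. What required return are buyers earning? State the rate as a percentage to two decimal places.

P = C/r ⇒ r = C/P = €4.79/€41.19 = 0.116290

11.63%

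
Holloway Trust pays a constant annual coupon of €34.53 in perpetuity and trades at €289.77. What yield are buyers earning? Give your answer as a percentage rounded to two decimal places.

P = C/r ⇒ r = C/P = €34.53/€289.77 = 0.119163

11.92%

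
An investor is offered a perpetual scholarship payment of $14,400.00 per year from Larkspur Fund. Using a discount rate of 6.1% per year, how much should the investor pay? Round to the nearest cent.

Level perpetuity: PV = C / r = $14,400.00 / 0.061 = $236,065.57

$236065.57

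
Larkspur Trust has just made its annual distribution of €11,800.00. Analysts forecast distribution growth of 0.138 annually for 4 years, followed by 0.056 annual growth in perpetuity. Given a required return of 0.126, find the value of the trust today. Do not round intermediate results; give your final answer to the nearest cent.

€234193.03

D_1 = 13428.40000
D_2 = 15281.51920
D_3 = 17390.36885
D_4 = 19790.23975
Terminal value at year 4: TV = D_4×(1+g_2)/(r−g_2) = 20898.49318/0.07 = 298549.90253
P_0 = D_1/(1+r)^1 + D_2/(1+r)^2 + D_3/(1+r)^3 + D_4/(1+r)^4 + TV/(1+r)^4
    = 11925.75488 + 12052.84996 + 12181.29952 + 12311.11799 + 185722.00848 = 234193.03083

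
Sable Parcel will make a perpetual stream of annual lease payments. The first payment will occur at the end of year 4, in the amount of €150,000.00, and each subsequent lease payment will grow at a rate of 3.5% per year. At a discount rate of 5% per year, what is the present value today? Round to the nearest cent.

Value at end of year 3: C₁ / (r − g) = €150,000.00 / (0.05 − 0.035) = €10,000,000.0000
Discount to today: PV = €10,000,000.0000 / (1 + 0.05)^3 = €10,000,000.0000 / 1.157625 = €8,638,375.99

€8638375.99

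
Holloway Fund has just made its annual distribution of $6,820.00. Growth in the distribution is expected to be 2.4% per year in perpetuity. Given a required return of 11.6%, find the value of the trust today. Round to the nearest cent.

$75909.57

D₁ = D₀ × (1 + g) = $6,820.00 × 1.024 = $6,983.6800
Growing perpetuity: P = D₁ / (r − g) = $6,983.6800 / (0.116 − 0.024) = $75,909.57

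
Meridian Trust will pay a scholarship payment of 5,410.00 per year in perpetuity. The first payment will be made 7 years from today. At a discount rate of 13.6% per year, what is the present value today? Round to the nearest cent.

Value at end of year 6: C / r = 5,410.00 / 0.136 = 39,779.4118
Discount to today: PV = 39,779.4118 / (1 + 0.136)^6 = 39,779.4118 / 2.149166 = 18,509.23

18509.23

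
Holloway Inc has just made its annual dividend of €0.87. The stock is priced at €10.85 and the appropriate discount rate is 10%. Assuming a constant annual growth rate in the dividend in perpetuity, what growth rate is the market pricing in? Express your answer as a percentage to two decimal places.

P = D₀(1+g)/(r−g) ⇒ P(r−g) = D₀(1+g) ⇒ g(P+D₀) = P·r − D₀
g = (P·r − D₀)/(P + D₀) = (€10.85×0.1 − €0.87) / (€10.85 + €0.87) = 0.018345

1.83%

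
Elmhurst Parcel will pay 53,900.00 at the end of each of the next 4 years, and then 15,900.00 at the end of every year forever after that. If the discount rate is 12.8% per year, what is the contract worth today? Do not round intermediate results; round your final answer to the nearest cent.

237719.97

PV of 4-year annuity: 53,900.00 × [1 − (1+0.128)^−4] / 0.128 = 160992.52539
Perpetuity value at year 4: 15,900.00 / 0.128 = 124218.75000
PV of perpetuity: 124218.75000 / (1+0.128)^4 = 76727.44845
Total PV = 160992.52539 + 76727.44845 = 237719.97384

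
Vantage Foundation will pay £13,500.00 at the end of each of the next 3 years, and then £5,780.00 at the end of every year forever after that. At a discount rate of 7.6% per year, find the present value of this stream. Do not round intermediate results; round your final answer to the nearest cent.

PV of 3-year annuity: £13,500.00 × [1 − (1+0.076)^−3] / 0.076 = 35043.45262
Perpetuity value at year 3: £5,780.00 / 0.076 = 76052.63158
PV of perpetuity: 76052.63158 / (1+0.076)^3 = 61048.84223
Total PV = 35043.45262 + 61048.84223 = 96092.29486

£96092.29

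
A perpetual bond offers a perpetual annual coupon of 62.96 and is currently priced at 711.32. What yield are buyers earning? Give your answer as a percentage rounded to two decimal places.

8.85%

P = C/r ⇒ r = C/P = 62.96/711.32 = 0.088511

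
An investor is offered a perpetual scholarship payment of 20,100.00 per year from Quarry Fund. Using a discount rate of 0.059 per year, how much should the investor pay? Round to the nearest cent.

Level perpetuity: PV = C / r = 20,100.00 / 0.059 = 340,677.97

340677.97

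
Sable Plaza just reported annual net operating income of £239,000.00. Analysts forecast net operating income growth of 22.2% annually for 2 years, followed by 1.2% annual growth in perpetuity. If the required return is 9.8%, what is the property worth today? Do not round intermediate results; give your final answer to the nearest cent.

D_1 = 292058.00000
D_2 = 356894.87600
Terminal value at year 2: TV = D_2×(1+g_2)/(r−g_2) = 361177.61451/0.086 = 4199739.70363
P_0 = D_1/(1+r)^1 + D_2/(1+r)^2 + TV/(1+r)^2
    = 265990.89253 + 296029.93686 + 3483515.07098 = 4045535.90037

£4045535.90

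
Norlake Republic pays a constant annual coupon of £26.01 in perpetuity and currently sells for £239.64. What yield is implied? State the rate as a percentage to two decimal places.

10.85%

P = C/r ⇒ r = C/P = £26.01/£239.64 = 0.108538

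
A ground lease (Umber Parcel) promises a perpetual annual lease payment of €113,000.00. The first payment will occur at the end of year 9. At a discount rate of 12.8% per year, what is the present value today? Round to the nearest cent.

€336818.30

Value at end of year 8: C / r = €113,000.00 / 0.128 = €882,812.5000
Discount to today: PV = €882,812.5000 / (1 + 0.128)^8 = €882,812.5000 / 2.621035 = €336,818.30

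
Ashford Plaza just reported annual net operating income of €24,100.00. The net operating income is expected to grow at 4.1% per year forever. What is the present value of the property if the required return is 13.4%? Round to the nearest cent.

€269764.52

D₁ = D₀ × (1 + g) = €24,100.00 × 1.041 = €25,088.1000
Growing perpetuity: P = D₁ / (r − g) = €25,088.1000 / (0.134 − 0.041) = €269,764.52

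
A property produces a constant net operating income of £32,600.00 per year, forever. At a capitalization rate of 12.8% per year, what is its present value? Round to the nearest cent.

£254687.50

Level perpetuity: PV = C / r = £32,600.00 / 0.128 = £254,687.50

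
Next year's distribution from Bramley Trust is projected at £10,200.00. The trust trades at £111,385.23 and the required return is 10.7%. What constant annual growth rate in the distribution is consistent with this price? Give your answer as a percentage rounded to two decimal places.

P = D₁/(r−g) ⇒ g = r − D₁/P = 0.107 − £10,200.00/£111,385.23 = 0.015426

1.54%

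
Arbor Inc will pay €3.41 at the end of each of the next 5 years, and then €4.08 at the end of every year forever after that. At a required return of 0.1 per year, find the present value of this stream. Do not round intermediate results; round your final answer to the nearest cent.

PV of 5-year annuity: €3.41 × [1 − (1+0.1)^−5] / 0.1 = 12.92658
Perpetuity value at year 5: €4.08 / 0.1 = 40.80000
PV of perpetuity: 40.80000 / (1+0.1)^5 = 25.33359
Total PV = 12.92658 + 25.33359 = 38.26017

€38.26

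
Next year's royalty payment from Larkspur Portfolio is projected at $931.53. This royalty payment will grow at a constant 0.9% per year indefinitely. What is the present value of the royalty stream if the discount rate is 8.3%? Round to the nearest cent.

$12588.24

Growing perpetuity: P = D₁ / (r − g) = $931.5300 / (0.083 − 0.009) = $12,588.24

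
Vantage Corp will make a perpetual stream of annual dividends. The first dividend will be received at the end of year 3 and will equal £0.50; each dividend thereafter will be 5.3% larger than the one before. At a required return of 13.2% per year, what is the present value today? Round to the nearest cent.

£4.94

Value at end of year 2: C₁ / (r − g) = £0.50 / (0.132 − 0.053) = £6.3291
Discount to today: PV = £6.3291 / (1 + 0.132)^2 = £6.3291 / 1.281424 = £4.94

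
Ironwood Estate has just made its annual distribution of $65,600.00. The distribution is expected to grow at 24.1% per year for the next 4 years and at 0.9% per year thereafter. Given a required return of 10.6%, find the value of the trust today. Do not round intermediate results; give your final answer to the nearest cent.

D_1 = 81409.60000
D_2 = 101029.31360
D_3 = 125377.37818
D_4 = 155593.32632
Terminal value at year 4: TV = D_4×(1+g_2)/(r−g_2) = 156993.66626/0.097 = 1618491.40469
P_0 = D_1/(1+r)^1 + D_2/(1+r)^2 + D_3/(1+r)^3 + D_4/(1+r)^4 + TV/(1+r)^4
    = 73607.23327 + 82591.84131 + 92673.12393 + 103984.94286 + 1081657.80766 = 1434514.94903

$1434514.95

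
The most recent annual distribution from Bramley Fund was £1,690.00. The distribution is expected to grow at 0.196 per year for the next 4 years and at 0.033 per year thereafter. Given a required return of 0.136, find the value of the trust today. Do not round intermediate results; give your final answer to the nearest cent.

D_1 = 2021.24000
D_2 = 2417.40304
D_3 = 2891.21404
D_4 = 3457.89199
Terminal value at year 4: TV = D_4×(1+g_2)/(r−g_2) = 3572.00242/0.103 = 34679.63517
P_0 = D_1/(1+r)^1 + D_2/(1+r)^2 + D_3/(1+r)^3 + D_4/(1+r)^4 + TV/(1+r)^4
    = 1779.26056 + 1873.23559 + 1972.17409 + 2076.33822 + 20823.85804 = 28524.86651

£28524.87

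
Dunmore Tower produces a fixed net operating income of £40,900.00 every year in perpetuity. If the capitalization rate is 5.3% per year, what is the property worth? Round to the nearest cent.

Level perpetuity: PV = C / r = £40,900.00 / 0.053 = £771,698.11

£771698.11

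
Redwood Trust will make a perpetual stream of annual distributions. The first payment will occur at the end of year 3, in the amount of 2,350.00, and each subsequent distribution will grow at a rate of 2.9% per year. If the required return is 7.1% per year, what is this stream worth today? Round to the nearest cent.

48779.76

Value at end of year 2: C₁ / (r − g) = 2,350.00 / (0.071 − 0.029) = 55,952.3810
Discount to today: PV = 55,952.3810 / (1 + 0.071)^2 = 55,952.3810 / 1.147041 = 48,779.76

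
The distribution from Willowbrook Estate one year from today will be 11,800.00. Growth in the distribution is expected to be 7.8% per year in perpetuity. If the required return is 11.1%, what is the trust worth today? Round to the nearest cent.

Growing perpetuity: P = D₁ / (r − g) = 11,800.0000 / (0.111 − 0.078) = 357,575.76

357575.76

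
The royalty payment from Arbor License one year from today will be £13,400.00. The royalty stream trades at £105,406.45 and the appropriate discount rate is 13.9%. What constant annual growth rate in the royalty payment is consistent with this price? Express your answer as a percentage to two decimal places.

P = D₁/(r−g) ⇒ g = r − D₁/P = 0.139 − £13,400.00/£105,406.45 = 0.011873

1.19%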